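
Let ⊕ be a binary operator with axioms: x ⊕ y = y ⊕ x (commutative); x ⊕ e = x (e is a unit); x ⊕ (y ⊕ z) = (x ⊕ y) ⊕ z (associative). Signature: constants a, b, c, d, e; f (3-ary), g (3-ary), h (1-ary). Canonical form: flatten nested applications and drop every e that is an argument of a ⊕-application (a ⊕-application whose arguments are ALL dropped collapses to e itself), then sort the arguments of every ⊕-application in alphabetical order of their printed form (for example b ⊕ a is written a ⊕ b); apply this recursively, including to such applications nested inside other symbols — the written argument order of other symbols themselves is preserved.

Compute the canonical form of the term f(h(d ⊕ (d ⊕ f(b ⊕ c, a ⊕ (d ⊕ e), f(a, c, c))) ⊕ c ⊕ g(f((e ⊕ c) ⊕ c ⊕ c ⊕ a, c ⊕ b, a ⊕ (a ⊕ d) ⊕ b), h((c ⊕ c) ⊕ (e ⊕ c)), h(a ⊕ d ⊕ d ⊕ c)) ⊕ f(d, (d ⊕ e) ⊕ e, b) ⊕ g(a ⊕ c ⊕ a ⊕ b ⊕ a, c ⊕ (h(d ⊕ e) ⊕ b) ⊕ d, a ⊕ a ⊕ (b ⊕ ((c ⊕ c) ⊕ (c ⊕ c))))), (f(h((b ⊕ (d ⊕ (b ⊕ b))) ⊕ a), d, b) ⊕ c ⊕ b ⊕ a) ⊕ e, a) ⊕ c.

Inside:  f(h(d ⊕ (d ⊕ f(b ⊕ c, a ⊕ (d ⊕ e), f(a, c, c))) ⊕ c ⊕ g(f((e ⊕ c) ⊕ c ⊕ c ⊕ a, c ⊕ b, a ⊕ (a ⊕ d) ⊕ b), h((c ⊕ c) ⊕ (e ⊕ c)), h(a ⊕ d ⊕ d ⊕ c)) ⊕ f(d, (d ⊕ e) ⊕ e, b) ⊕ g(a ⊕ c ⊕ a ⊕ b ⊕ a, c ⊕ (h(d ⊕ e) ⊕ b) ⊕ d, a ⊕ a ⊕ (b ⊕ ((c ⊕ c) ⊕ (c ⊕ c))))), (f(h((b ⊕ (d ⊕ (b ⊕ b))) ⊕ a), d, b) ⊕ c ⊕ b ⊕ a) ⊕ e, a)  →  f(h(c ⊕ d ⊕ d ⊕ f(b ⊕ c, a ⊕ d, f(a, c, c)) ⊕ f(d, d, b) ⊕ g(a ⊕ a ⊕ a ⊕ b ⊕ c, b ⊕ c ⊕ d ⊕ h(d), a ⊕ a ⊕ b ⊕ c ⊕ c ⊕ c ⊕ c) ⊕ g(f(a ⊕ c ⊕ c ⊕ c, b ⊕ c, a ⊕ a ⊕ b ⊕ d), h(c ⊕ c ⊕ c), h(a ⊕ c ⊕ d ⊕ d))), a ⊕ b ⊕ c ⊕ f(h(a ⊕ b ⊕ b ⊕ b ⊕ d), d, b), a)
Sort:  c ⊕ f(h(c ⊕ d ⊕ d ⊕ f(b ⊕ c, a ⊕ d, f(a, c, c)) ⊕ f(d, d, b) ⊕ g(a ⊕ a ⊕ a ⊕ b ⊕ c, b ⊕ c ⊕ d ⊕ h(d), a ⊕ a ⊕ b ⊕ c ⊕ c ⊕ c ⊕ c) ⊕ g(f(a ⊕ c ⊕ c ⊕ c, b ⊕ c, a ⊕ a ⊕ b ⊕ d), h(c ⊕ c ⊕ c), h(a ⊕ c ⊕ d ⊕ d))), a ⊕ b ⊕ c ⊕ f(h(a ⊕ b ⊕ b ⊕ b ⊕ d), d, b), a)

Answer: c ⊕ f(h(c ⊕ d ⊕ d ⊕ f(b ⊕ c, a ⊕ d, f(a, c, c)) ⊕ f(d, d, b) ⊕ g(a ⊕ a ⊕ a ⊕ b ⊕ c, b ⊕ c ⊕ d ⊕ h(d), a ⊕ a ⊕ b ⊕ c ⊕ c ⊕ c ⊕ c) ⊕ g(f(a ⊕ c ⊕ c ⊕ c, b ⊕ c, a ⊕ a ⊕ b ⊕ d), h(c ⊕ c ⊕ c), h(a ⊕ c ⊕ d ⊕ d))), a ⊕ b ⊕ c ⊕ f(h(a ⊕ b ⊕ b ⊕ b ⊕ d), d, b), a)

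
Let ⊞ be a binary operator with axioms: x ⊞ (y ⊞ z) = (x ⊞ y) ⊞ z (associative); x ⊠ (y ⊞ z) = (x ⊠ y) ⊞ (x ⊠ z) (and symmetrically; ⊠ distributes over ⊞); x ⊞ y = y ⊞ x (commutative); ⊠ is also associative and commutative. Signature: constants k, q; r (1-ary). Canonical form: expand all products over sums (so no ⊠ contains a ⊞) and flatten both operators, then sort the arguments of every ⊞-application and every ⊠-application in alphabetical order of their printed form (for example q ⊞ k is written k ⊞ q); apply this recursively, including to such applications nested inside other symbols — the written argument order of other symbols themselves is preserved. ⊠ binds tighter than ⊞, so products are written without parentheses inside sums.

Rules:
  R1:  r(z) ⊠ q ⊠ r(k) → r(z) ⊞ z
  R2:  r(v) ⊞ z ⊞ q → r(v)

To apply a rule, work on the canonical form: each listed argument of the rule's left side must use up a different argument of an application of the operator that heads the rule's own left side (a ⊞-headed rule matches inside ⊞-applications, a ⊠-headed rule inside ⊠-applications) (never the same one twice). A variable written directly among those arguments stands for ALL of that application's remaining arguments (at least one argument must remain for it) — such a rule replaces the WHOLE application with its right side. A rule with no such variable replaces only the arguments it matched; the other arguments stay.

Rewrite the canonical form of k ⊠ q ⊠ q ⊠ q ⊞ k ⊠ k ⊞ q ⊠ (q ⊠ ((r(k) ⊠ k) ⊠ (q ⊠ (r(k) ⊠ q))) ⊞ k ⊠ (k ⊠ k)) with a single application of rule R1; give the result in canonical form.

Canonical form:  k ⊠ k ⊞ k ⊠ k ⊠ k ⊠ q ⊞ k ⊠ q ⊠ q ⊠ q ⊞ k ⊠ q ⊠ q ⊠ q ⊠ q ⊠ r(k) ⊠ r(k)
Match R1:  consume q, r(k), r(k);  z := k
New term:  k ⊠ k ⊞ k ⊠ k ⊠ k ⊠ q ⊞ k ⊠ k ⊠ q ⊠ q ⊠ q ⊞ k ⊠ q ⊠ q ⊠ q ⊞ k ⊠ q ⊠ q ⊠ q ⊠ r(k)

Answer: k ⊠ k ⊞ k ⊠ k ⊠ k ⊠ q ⊞ k ⊠ k ⊠ q ⊠ q ⊠ q ⊞ k ⊠ q ⊠ q ⊠ q ⊞ k ⊠ q ⊠ q ⊠ q ⊠ r(k)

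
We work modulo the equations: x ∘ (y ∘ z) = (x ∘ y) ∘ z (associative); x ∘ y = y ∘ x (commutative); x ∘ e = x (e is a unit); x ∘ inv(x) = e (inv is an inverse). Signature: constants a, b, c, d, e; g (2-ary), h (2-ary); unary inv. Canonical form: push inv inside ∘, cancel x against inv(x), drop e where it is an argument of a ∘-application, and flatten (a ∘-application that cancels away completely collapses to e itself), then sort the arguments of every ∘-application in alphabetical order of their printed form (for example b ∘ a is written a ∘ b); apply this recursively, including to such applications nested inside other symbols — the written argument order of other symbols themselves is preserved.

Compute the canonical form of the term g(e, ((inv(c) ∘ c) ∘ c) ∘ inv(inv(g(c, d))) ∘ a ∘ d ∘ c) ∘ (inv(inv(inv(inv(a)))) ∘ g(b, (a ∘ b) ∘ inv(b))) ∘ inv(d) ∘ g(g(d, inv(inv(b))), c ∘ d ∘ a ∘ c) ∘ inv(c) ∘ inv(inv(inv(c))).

Push inv inside:  distribute inv over ∘ and collapse double inv
Collect terms:  g(e, a ∘ c ∘ c ∘ d ∘ g(c, d)) ∘ a ∘ g(b, a) ∘ inv(d) ∘ g(g(d, b), a ∘ c ∘ c ∘ d) ∘ inv(c) ∘ inv(c)
Order the arguments:  a ∘ g(b, a) ∘ g(e, a ∘ c ∘ c ∘ d ∘ g(c, d)) ∘ g(g(d, b), a ∘ c ∘ c ∘ d) ∘ inv(c) ∘ inv(c) ∘ inv(d)

Answer: a ∘ g(b, a) ∘ g(e, a ∘ c ∘ c ∘ d ∘ g(c, d)) ∘ g(g(d, b), a ∘ c ∘ c ∘ d) ∘ inv(c) ∘ inv(c) ∘ inv(d)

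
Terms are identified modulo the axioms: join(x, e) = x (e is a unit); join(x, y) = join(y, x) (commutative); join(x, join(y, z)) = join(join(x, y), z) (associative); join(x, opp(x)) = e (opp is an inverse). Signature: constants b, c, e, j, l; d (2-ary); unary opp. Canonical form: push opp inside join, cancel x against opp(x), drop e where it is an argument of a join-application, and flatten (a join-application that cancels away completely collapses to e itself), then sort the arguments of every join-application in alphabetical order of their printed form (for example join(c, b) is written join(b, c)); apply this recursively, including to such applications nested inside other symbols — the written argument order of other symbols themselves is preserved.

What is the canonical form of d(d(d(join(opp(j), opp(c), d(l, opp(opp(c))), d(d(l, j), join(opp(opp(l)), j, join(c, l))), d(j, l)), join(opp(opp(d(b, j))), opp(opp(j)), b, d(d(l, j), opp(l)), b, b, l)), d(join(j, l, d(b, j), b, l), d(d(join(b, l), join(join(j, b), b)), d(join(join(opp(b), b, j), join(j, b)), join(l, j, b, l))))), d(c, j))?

Focus inside:  join(opp(j), opp(c), d(l, opp(opp(c))), d(d(l, j), join(opp(opp(l)), j, join(c, l))), d(j, l))
Push opp inside:  distribute opp over join and collapse double opp
Combine occurrences:  join(opp(j), opp(c), d(l, c), d(d(l, j), join(c, j, l, l)), d(j, l))
Sort:  join(d(d(l, j), join(c, j, l, l)), d(j, l), d(l, c), opp(c), opp(j))
Put back:  d(d(d(join(d(d(l, j), join(c, j, l, l)), d(j, l), d(l, c), opp(c), opp(j)), join(b, b, b, d(b, j), d(d(l, j), opp(l)), j, l)), d(join(b, d(b, j), j, l, l), d(d(join(b, l), join(b, b, j)), d(join(b, j, j), join(b, j, l, l))))), d(c, j))

Answer: d(d(d(join(d(d(l, j), join(c, j, l, l)), d(j, l), d(l, c), opp(c), opp(j)), join(b, b, b, d(b, j), d(d(l, j), opp(l)), j, l)), d(join(b, d(b, j), j, l, l), d(d(join(b, l), join(b, b, j)), d(join(b, j, j), join(b, j, l, l))))), d(c, j))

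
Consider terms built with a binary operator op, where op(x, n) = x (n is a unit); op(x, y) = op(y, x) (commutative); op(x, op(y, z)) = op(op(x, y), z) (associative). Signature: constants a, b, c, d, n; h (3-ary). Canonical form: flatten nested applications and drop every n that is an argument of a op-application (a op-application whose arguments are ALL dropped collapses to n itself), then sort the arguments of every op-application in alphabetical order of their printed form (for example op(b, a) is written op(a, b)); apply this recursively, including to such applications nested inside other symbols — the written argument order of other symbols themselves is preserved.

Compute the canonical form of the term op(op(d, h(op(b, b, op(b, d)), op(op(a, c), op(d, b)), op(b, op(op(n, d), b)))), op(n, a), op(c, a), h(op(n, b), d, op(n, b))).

Un-nest:  op(d, h(op(b, b, op(b, d)), op(op(a, c), op(d, b)), op(b, op(op(n, d), b))), n, a, c, a, h(op(n, b), d, op(n, b)))
Canonicalize subterm:  h(op(b, b, op(b, d)), op(op(a, c), op(d, b)), op(b, op(op(n, d), b)))  →  h(op(b, b, b, d), op(a, b, c, d), op(b, b, d))
Simplify inside:  h(op(n, b), d, op(n, b))  →  h(b, d, b)
Unit:  drop n
Sort arguments:  op(a, a, c, d, h(b, d, b), h(op(b, b, b, d), op(a, b, c, d), op(b, b, d)))

Answer: op(a, a, c, d, h(b, d, b), h(op(b, b, b, d), op(a, b, c, d), op(b, b, d)))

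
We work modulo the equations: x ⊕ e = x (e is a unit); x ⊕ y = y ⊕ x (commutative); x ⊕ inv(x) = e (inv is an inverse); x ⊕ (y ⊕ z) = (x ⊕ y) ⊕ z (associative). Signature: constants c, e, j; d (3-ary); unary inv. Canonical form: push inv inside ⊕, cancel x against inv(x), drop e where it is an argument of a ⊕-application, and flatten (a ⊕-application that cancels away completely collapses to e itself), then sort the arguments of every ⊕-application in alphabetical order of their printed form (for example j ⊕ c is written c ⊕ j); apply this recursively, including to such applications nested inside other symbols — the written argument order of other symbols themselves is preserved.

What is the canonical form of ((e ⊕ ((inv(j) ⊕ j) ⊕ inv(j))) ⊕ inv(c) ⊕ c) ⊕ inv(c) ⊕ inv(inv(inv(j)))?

Answer: inv(c) ⊕ inv(j) ⊕ inv(j)

Derivation:
Push inv inside:  distribute inv over ⊕ and collapse double inv
Collect terms:  inv(j) ⊕ inv(j) ⊕ inv(c)
Sort:  inv(c) ⊕ inv(j) ⊕ inv(j)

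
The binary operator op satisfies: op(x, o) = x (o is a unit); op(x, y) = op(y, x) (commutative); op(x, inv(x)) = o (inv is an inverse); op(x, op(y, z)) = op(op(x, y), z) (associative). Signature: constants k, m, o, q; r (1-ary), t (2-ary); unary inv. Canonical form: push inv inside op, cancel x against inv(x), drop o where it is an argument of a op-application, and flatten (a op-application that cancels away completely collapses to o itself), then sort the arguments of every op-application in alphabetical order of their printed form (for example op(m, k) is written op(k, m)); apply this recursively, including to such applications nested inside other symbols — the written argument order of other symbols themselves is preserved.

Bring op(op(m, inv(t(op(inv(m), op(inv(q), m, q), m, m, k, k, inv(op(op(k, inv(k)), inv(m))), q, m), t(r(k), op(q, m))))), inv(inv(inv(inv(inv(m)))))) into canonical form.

Push inv inside:  distribute inv over op and collapse double inv
Cancel:  m cancels
Combine occurrences:  inv(t(op(k, k, m, m, m, m, q), t(r(k), op(m, q))))

Answer: inv(t(op(k, k, m, m, m, m, q), t(r(k), op(m, q))))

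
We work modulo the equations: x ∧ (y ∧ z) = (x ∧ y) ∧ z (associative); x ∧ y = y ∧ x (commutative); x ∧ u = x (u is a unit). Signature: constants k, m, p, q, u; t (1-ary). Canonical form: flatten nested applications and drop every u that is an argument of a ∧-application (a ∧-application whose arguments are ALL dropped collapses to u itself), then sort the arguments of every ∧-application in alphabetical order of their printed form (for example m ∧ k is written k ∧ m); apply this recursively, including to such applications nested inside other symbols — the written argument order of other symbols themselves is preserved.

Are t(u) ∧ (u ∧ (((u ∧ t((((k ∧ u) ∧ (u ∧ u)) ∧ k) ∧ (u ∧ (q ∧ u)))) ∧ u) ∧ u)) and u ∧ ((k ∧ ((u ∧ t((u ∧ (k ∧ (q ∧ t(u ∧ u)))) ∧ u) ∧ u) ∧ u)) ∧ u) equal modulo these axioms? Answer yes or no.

Left:  t(u) ∧ (u ∧ (((u ∧ t((((k ∧ u) ∧ (u ∧ u)) ∧ k) ∧ (u ∧ (q ∧ u)))) ∧ u) ∧ u))
  Un-nest:  t(u) ∧ u ∧ u ∧ t((((k ∧ u) ∧ (u ∧ u)) ∧ k) ∧ (u ∧ (q ∧ u))) ∧ u ∧ u
  Canonicalize subterm:  t((((k ∧ u) ∧ (u ∧ u)) ∧ k) ∧ (u ∧ (q ∧ u)))  →  t(k ∧ k ∧ q)
  Drop the unit:  drop u (×4)
  Sort arguments:  t(k ∧ k ∧ q) ∧ t(u)
Right:  u ∧ ((k ∧ ((u ∧ t((u ∧ (k ∧ (q ∧ t(u ∧ u)))) ∧ u) ∧ u) ∧ u)) ∧ u)
  Merge nested applications:  u ∧ k ∧ u ∧ t((u ∧ (k ∧ (q ∧ t(u ∧ u)))) ∧ u) ∧ u ∧ u ∧ u
  Simplify inside:  t((u ∧ (k ∧ (q ∧ t(u ∧ u)))) ∧ u)  →  t(k ∧ q ∧ t(u))
  Units out:  drop u (×5)
  Order the arguments:  k ∧ t(k ∧ q ∧ t(u))

Answer: no — t(k ∧ k ∧ q) ∧ t(u) vs k ∧ t(k ∧ q ∧ t(u))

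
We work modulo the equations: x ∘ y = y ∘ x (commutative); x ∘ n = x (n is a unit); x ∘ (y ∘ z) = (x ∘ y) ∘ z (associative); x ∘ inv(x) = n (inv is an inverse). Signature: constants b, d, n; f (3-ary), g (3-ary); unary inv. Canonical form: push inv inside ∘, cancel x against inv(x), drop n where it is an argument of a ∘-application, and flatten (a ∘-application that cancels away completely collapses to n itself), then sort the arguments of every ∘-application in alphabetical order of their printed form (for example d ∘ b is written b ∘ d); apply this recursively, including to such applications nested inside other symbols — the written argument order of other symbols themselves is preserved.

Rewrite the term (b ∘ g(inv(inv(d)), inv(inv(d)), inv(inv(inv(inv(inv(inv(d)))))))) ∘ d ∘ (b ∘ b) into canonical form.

Answer: b ∘ b ∘ b ∘ d ∘ g(d, d, d)

Derivation:
Push inv inside:  distribute inv over ∘ and collapse double inv
Collect terms:  b ∘ b ∘ b ∘ g(d, d, d) ∘ d
Order the arguments:  b ∘ b ∘ b ∘ d ∘ g(d, d, d)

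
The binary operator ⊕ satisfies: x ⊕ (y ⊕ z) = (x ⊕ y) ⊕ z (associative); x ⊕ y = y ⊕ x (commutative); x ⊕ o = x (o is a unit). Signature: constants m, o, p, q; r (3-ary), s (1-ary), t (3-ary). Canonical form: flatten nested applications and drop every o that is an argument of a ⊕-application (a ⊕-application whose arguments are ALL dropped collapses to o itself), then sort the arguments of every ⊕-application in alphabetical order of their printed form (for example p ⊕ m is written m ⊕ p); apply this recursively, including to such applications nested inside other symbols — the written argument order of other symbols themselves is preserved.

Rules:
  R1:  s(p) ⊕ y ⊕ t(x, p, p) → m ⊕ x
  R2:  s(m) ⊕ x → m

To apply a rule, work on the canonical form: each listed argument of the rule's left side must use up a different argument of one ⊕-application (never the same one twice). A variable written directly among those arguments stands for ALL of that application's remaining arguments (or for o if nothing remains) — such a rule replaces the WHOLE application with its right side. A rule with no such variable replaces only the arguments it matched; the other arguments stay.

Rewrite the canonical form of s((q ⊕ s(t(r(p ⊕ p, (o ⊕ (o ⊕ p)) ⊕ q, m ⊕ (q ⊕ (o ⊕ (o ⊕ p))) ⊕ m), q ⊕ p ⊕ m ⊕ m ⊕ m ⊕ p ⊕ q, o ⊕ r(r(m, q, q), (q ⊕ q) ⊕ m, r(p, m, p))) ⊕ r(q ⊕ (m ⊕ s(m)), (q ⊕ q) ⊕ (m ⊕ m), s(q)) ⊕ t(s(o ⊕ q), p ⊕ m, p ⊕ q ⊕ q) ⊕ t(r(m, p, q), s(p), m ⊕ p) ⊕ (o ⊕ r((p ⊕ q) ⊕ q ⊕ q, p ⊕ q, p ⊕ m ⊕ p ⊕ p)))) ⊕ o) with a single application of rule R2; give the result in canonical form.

Answer: s(q ⊕ s(r(m, m ⊕ m ⊕ q ⊕ q, s(q)) ⊕ r(p ⊕ q ⊕ q ⊕ q, p ⊕ q, m ⊕ p ⊕ p ⊕ p) ⊕ t(r(m, p, q), s(p), m ⊕ p) ⊕ t(r(p ⊕ p, p ⊕ q, m ⊕ m ⊕ p ⊕ q), m ⊕ m ⊕ m ⊕ p ⊕ p ⊕ q ⊕ q, r(r(m, q, q), m ⊕ q ⊕ q, r(p, m, p))) ⊕ t(s(q), m ⊕ p, p ⊕ q ⊕ q)))

Derivation:
Canonical form:  s(q ⊕ s(r(m ⊕ q ⊕ s(m), m ⊕ m ⊕ q ⊕ q, s(q)) ⊕ r(p ⊕ q ⊕ q ⊕ q, p ⊕ q, m ⊕ p ⊕ p ⊕ p) ⊕ t(r(m, p, q), s(p), m ⊕ p) ⊕ t(r(p ⊕ p, p ⊕ q, m ⊕ m ⊕ p ⊕ q), m ⊕ m ⊕ m ⊕ p ⊕ p ⊕ q ⊕ q, r(r(m, q, q), m ⊕ q ⊕ q, r(p, m, p))) ⊕ t(s(q), m ⊕ p, p ⊕ q ⊕ q)))
Match R2:  consume s(m);  x := m ⊕ q
Every leftover argument binds to the variable; the entire application is replaced.
Giving:  s(q ⊕ s(r(m, m ⊕ m ⊕ q ⊕ q, s(q)) ⊕ r(p ⊕ q ⊕ q ⊕ q, p ⊕ q, m ⊕ p ⊕ p ⊕ p) ⊕ t(r(m, p, q), s(p), m ⊕ p) ⊕ t(r(p ⊕ p, p ⊕ q, m ⊕ m ⊕ p ⊕ q), m ⊕ m ⊕ m ⊕ p ⊕ p ⊕ q ⊕ q, r(r(m, q, q), m ⊕ q ⊕ q, r(p, m, p))) ⊕ t(s(q), m ⊕ p, p ⊕ q ⊕ q)))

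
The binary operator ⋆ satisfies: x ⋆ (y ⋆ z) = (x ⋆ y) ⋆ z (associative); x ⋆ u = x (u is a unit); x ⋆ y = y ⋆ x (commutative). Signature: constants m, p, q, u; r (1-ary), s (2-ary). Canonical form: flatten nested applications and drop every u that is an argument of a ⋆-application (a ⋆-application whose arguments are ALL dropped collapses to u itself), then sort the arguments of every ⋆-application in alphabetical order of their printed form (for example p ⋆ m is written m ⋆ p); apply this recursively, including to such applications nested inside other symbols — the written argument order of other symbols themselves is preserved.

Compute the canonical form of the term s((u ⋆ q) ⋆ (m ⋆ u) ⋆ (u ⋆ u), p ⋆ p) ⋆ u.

Canonicalize subterm:  s((u ⋆ q) ⋆ (m ⋆ u) ⋆ (u ⋆ u), p ⋆ p)  →  s(m ⋆ q, p ⋆ p)
Drop the unit:  drop u
Sort:  s(m ⋆ q, p ⋆ p)

Answer: s(m ⋆ q, p ⋆ p)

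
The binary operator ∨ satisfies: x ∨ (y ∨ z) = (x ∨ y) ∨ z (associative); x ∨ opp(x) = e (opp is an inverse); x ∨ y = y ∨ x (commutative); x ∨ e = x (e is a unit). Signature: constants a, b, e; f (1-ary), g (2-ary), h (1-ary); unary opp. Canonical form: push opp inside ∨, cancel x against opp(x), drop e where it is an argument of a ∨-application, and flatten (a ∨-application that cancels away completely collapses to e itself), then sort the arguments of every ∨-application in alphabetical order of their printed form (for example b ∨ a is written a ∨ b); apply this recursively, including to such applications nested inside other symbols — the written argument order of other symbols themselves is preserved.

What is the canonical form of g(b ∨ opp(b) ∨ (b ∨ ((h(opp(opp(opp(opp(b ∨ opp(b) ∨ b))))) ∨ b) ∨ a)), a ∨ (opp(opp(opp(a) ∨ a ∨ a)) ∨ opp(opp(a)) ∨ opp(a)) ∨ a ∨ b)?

Descend into:  b ∨ opp(b) ∨ (b ∨ ((h(opp(opp(opp(opp(b ∨ opp(b) ∨ b))))) ∨ b) ∨ a))
Push opp inside:  distribute opp over ∨ and collapse double opp
Combine occurrences:  b ∨ b ∨ h(b) ∨ a
Order the arguments:  a ∨ b ∨ b ∨ h(b)
Reassemble:  g(a ∨ b ∨ b ∨ h(b), a ∨ a ∨ a ∨ b)

Answer: g(a ∨ b ∨ b ∨ h(b), a ∨ a ∨ a ∨ b)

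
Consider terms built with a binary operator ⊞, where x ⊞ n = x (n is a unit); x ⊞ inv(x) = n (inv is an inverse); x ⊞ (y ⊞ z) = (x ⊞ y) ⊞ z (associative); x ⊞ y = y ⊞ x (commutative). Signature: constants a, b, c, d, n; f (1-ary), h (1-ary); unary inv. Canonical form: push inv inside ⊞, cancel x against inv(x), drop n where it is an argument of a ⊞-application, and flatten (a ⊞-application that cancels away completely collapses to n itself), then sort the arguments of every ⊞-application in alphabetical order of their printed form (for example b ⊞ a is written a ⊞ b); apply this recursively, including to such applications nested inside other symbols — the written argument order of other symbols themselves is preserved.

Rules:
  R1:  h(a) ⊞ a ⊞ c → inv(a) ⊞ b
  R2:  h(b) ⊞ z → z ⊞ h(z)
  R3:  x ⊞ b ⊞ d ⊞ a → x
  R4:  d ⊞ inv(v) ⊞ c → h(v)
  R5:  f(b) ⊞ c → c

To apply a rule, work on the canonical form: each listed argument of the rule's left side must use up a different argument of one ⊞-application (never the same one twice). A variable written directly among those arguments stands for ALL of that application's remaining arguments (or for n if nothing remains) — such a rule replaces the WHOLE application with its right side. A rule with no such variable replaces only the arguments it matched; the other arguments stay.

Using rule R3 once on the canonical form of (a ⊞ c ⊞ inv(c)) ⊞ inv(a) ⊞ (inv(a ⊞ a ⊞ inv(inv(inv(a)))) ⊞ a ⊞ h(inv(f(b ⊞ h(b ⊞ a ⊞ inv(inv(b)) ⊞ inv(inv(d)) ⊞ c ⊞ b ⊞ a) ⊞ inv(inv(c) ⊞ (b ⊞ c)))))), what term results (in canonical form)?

Canonical form:  h(inv(f(h(a ⊞ a ⊞ b ⊞ b ⊞ b ⊞ c ⊞ d))))
Match R3:  consume a, b, d;  x := a ⊞ b ⊞ b ⊞ c
Every leftover argument binds to the variable; the entire application is replaced.
Giving:  h(inv(f(h(a ⊞ b ⊞ b ⊞ c))))

Answer: h(inv(f(h(a ⊞ b ⊞ b ⊞ c))))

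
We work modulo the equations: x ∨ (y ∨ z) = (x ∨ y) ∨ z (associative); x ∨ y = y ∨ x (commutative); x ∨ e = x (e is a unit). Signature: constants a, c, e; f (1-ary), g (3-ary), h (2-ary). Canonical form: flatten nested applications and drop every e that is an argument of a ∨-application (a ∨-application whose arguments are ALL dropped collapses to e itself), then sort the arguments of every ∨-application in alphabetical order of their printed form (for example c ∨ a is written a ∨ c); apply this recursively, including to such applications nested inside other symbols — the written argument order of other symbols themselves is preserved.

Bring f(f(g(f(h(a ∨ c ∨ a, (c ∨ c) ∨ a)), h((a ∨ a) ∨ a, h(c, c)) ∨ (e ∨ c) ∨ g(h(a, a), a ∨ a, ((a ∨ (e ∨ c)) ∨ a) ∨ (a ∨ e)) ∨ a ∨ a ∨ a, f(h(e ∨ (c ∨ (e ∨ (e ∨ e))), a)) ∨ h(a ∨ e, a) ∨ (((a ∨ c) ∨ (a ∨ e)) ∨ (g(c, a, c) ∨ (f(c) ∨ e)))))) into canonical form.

Descend into:  f(h(e ∨ (c ∨ (e ∨ (e ∨ e))), a)) ∨ h(a ∨ e, a) ∨ (((a ∨ c) ∨ (a ∨ e)) ∨ (g(c, a, c) ∨ (f(c) ∨ e)))
Merge nested applications:  f(h(e ∨ (c ∨ (e ∨ (e ∨ e))), a)) ∨ h(a ∨ e, a) ∨ a ∨ c ∨ a ∨ e ∨ g(c, a, c) ∨ f(c) ∨ e
Canonicalize subterm:  f(h(e ∨ (c ∨ (e ∨ (e ∨ e))), a))  →  f(h(c, a))
Simplify inside:  h(a ∨ e, a)  →  h(a, a)
Units out:  drop e (×2)
Sort:  a ∨ a ∨ c ∨ f(c) ∨ f(h(c, a)) ∨ g(c, a, c) ∨ h(a, a)
Reassemble:  f(f(g(f(h(a ∨ a ∨ c, a ∨ c ∨ c)), a ∨ a ∨ a ∨ c ∨ g(h(a, a), a ∨ a, a ∨ a ∨ a ∨ c) ∨ h(a ∨ a ∨ a, h(c, c)), a ∨ a ∨ c ∨ f(c) ∨ f(h(c, a)) ∨ g(c, a, c) ∨ h(a, a))))

Answer: f(f(g(f(h(a ∨ a ∨ c, a ∨ c ∨ c)), a ∨ a ∨ a ∨ c ∨ g(h(a, a), a ∨ a, a ∨ a ∨ a ∨ c) ∨ h(a ∨ a ∨ a, h(c, c)), a ∨ a ∨ c ∨ f(c) ∨ f(h(c, a)) ∨ g(c, a, c) ∨ h(a, a))))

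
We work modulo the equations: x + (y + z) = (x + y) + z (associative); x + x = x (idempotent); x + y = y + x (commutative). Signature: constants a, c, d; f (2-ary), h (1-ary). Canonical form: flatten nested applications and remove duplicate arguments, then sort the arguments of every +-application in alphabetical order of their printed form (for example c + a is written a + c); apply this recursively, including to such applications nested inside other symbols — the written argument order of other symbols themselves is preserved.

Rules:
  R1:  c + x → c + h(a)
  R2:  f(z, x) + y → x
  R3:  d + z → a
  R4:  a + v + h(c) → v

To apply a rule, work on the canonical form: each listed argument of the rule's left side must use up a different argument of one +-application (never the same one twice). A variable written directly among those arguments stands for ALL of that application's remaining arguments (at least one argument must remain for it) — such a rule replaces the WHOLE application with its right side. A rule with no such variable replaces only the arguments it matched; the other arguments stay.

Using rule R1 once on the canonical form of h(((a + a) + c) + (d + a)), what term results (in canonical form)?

Answer: h(c + h(a))

Derivation:
Canonical form:  h(a + c + d)
Apply R1:  consuming c;  x := a + d
Every leftover argument binds to the variable; the entire application is replaced.
New term:  h(c + h(a))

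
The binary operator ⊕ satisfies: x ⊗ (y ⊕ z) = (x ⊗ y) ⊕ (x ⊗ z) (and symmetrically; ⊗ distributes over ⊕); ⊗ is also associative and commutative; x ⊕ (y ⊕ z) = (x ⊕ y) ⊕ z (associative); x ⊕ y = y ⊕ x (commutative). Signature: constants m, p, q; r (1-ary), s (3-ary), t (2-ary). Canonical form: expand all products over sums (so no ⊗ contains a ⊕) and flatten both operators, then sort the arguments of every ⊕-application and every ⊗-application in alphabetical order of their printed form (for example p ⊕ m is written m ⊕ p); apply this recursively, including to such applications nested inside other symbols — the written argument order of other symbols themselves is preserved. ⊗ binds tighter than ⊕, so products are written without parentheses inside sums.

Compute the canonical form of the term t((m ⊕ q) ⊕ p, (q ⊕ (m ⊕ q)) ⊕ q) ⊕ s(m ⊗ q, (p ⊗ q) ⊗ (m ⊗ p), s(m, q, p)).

Answer: s(m ⊗ q, m ⊗ p ⊗ p ⊗ q, s(m, q, p)) ⊕ t(m ⊕ p ⊕ q, m ⊕ q ⊕ q ⊕ q)

Derivation:
Un-nest:  t(m ⊕ p ⊕ q, m ⊕ q ⊕ q ⊕ q) ⊕ s(m ⊗ q, m ⊗ p ⊗ p ⊗ q, s(m, q, p))
Sort arguments:  s(m ⊗ q, m ⊗ p ⊗ p ⊗ q, s(m, q, p)) ⊕ t(m ⊕ p ⊕ q, m ⊕ q ⊕ q ⊕ q)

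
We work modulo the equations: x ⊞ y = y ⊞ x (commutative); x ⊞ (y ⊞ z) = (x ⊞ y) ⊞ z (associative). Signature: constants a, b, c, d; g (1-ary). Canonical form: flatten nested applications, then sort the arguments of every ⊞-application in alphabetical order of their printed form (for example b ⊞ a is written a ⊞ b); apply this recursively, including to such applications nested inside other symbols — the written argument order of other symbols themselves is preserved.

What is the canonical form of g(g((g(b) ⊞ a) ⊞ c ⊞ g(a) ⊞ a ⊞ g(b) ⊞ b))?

Answer: g(g(a ⊞ a ⊞ b ⊞ c ⊞ g(a) ⊞ g(b) ⊞ g(b)))

Derivation:
Descend into:  (g(b) ⊞ a) ⊞ c ⊞ g(a) ⊞ a ⊞ g(b) ⊞ b
Un-nest:  g(b) ⊞ a ⊞ c ⊞ g(a) ⊞ a ⊞ g(b) ⊞ b
Order the arguments:  a ⊞ a ⊞ b ⊞ c ⊞ g(a) ⊞ g(b) ⊞ g(b)
Reassemble:  g(g(a ⊞ a ⊞ b ⊞ c ⊞ g(a) ⊞ g(b) ⊞ g(b)))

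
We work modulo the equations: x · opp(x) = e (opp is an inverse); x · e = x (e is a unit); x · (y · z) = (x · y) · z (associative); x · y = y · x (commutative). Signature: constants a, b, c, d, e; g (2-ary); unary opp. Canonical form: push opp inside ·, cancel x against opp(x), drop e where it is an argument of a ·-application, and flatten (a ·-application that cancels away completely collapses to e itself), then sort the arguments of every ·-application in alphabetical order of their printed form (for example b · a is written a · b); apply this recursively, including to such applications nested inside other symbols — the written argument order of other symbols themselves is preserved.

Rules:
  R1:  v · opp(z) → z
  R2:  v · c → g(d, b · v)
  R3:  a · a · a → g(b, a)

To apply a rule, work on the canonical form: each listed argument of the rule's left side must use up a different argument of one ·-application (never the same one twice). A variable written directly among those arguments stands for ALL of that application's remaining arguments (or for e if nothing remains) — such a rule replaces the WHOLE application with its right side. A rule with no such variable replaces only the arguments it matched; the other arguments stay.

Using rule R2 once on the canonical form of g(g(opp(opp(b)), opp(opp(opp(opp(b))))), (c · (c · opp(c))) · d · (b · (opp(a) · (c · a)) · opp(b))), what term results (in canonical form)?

Answer: g(g(b, b), g(d, b · c · d))

Derivation:
Canonical form:  g(g(b, b), c · c · d)
Match R2:  consume c;  v := c · d
The extension variable absorbs all remaining arguments, so the whole application is rewritten.
New term:  g(g(b, b), g(d, b · c · d))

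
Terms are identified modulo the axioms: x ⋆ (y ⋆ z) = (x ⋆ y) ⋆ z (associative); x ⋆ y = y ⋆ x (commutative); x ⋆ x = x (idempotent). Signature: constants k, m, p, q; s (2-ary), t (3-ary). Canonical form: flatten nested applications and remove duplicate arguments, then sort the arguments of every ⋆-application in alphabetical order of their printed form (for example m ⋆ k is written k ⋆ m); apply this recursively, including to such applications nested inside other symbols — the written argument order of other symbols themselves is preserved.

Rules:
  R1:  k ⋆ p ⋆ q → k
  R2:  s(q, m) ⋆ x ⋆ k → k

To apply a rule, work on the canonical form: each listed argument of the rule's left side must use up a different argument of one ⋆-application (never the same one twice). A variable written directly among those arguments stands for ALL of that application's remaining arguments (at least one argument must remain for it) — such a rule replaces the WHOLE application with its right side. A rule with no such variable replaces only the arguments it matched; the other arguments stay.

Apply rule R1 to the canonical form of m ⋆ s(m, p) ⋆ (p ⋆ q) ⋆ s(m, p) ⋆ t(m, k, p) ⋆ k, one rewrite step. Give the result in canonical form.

Canonical form:  k ⋆ m ⋆ p ⋆ q ⋆ s(m, p) ⋆ t(m, k, p)
R1 matches:  uses k, p, q
Giving:  k ⋆ m ⋆ s(m, p) ⋆ t(m, k, p)

Answer: k ⋆ m ⋆ s(m, p) ⋆ t(m, k, p)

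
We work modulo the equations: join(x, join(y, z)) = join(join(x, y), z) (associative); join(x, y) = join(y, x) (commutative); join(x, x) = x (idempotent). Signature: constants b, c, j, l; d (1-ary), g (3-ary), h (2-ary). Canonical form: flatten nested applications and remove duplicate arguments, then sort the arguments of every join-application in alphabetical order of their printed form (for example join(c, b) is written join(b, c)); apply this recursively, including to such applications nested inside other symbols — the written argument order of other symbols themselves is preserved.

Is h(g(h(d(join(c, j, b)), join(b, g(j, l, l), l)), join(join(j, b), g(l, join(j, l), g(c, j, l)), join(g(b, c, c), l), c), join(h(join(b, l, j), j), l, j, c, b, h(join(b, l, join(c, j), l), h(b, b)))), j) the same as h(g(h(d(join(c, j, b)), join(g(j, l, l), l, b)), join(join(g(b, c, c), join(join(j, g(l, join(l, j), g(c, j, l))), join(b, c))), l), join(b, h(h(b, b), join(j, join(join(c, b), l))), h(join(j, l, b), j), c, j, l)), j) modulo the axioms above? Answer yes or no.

Answer: no — h(g(h(d(join(b, c, j)), join(b, g(j, l, l), l)), join(b, c, g(b, c, c), g(l, join(j, l), g(c, j, l)), j, l), join(b, c, h(join(b, c, j, l), h(b, b)), h(join(b, j, l), j), j, l)), j) vs h(g(h(d(join(b, c, j)), join(b, g(j, l, l), l)), join(b, c, g(b, c, c), g(l, join(j, l), g(c, j, l)), j, l), join(b, c, h(h(b, b), join(b, c, j, l)), h(join(b, j, l), j), j, l)), j)

Derivation:
Left:  h(g(h(d(join(c, j, b)), join(b, g(j, l, l), l)), join(join(j, b), g(l, join(j, l), g(c, j, l)), join(g(b, c, c), l), c), join(h(join(b, l, j), j), l, j, c, b, h(join(b, l, join(c, j), l), h(b, b)))), j)
  Work inside:  join(h(join(b, l, j), j), l, j, c, b, h(join(b, l, join(c, j), l), h(b, b)))
  Canonicalize subterm:  h(join(b, l, j), j)  →  h(join(b, j, l), j)
  Canonicalize subterm:  h(join(b, l, join(c, j), l), h(b, b))  →  h(join(b, c, j, l), h(b, b))
  Sort arguments:  join(b, c, h(join(b, c, j, l), h(b, b)), h(join(b, j, l), j), j, l)
  Reassemble:  h(g(h(d(join(b, c, j)), join(b, g(j, l, l), l)), join(b, c, g(b, c, c), g(l, join(j, l), g(c, j, l)), j, l), join(b, c, h(join(b, c, j, l), h(b, b)), h(join(b, j, l), j), j, l)), j)
Right:  h(g(h(d(join(c, j, b)), join(g(j, l, l), l, b)), join(join(g(b, c, c), join(join(j, g(l, join(l, j), g(c, j, l))), join(b, c))), l), join(b, h(h(b, b), join(j, join(join(c, b), l))), h(join(j, l, b), j), c, j, l)), j)
  Focus inside:  join(b, h(h(b, b), join(j, join(join(c, b), l))), h(join(j, l, b), j), c, j, l)
  Inside:  h(h(b, b), join(j, join(join(c, b), l)))  →  h(h(b, b), join(b, c, j, l))
  Canonicalize subterm:  h(join(j, l, b), j)  →  h(join(b, j, l), j)
  Order the arguments:  join(b, c, h(h(b, b), join(b, c, j, l)), h(join(b, j, l), j), j, l)
  Rebuild:  h(g(h(d(join(b, c, j)), join(b, g(j, l, l), l)), join(b, c, g(b, c, c), g(l, join(j, l), g(c, j, l)), j, l), join(b, c, h(h(b, b), join(b, c, j, l)), h(join(b, j, l), j), j, l)), j)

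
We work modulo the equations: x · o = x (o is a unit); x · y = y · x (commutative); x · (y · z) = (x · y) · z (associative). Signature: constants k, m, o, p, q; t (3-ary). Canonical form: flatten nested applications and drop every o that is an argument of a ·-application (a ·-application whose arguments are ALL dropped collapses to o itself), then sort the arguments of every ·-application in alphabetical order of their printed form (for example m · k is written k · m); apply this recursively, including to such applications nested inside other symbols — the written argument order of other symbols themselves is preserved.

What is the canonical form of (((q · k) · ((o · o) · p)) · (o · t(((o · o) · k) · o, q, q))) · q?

Flatten:  q · k · o · o · p · o · t(((o · o) · k) · o, q, q) · q
Simplify inside:  t(((o · o) · k) · o, q, q)  →  t(k, q, q)
Drop the unit:  drop o (×3)
Order the arguments:  k · p · q · q · t(k, q, q)

Answer: k · p · q · q · t(k, q, q)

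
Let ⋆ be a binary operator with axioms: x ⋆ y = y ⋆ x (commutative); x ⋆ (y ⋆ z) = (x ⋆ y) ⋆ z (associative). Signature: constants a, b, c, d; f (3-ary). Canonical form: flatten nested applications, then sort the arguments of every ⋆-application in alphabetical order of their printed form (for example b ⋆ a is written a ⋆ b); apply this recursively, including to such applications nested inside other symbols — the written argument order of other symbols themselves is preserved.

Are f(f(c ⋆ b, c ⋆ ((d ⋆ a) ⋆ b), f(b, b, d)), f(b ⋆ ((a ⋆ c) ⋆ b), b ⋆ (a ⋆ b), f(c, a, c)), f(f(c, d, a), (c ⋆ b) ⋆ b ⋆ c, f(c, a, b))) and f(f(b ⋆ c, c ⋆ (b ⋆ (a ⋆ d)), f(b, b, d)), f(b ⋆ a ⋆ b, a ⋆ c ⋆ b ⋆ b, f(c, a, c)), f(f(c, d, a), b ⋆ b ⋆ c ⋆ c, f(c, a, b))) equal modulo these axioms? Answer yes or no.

Left:  f(f(c ⋆ b, c ⋆ ((d ⋆ a) ⋆ b), f(b, b, d)), f(b ⋆ ((a ⋆ c) ⋆ b), b ⋆ (a ⋆ b), f(c, a, c)), f(f(c, d, a), (c ⋆ b) ⋆ b ⋆ c, f(c, a, b)))
  Work inside:  b ⋆ ((a ⋆ c) ⋆ b)
  Flatten:  b ⋆ a ⋆ c ⋆ b
  Order the arguments:  a ⋆ b ⋆ b ⋆ c
  Rebuild:  f(f(b ⋆ c, a ⋆ b ⋆ c ⋆ d, f(b, b, d)), f(a ⋆ b ⋆ b ⋆ c, a ⋆ b ⋆ b, f(c, a, c)), f(f(c, d, a), b ⋆ b ⋆ c ⋆ c, f(c, a, b)))
Right:  f(f(b ⋆ c, c ⋆ (b ⋆ (a ⋆ d)), f(b, b, d)), f(b ⋆ a ⋆ b, a ⋆ c ⋆ b ⋆ b, f(c, a, c)), f(f(c, d, a), b ⋆ b ⋆ c ⋆ c, f(c, a, b)))
  Work inside:  c ⋆ (b ⋆ (a ⋆ d))
  Merge nested applications:  c ⋆ b ⋆ a ⋆ d
  Sort:  a ⋆ b ⋆ c ⋆ d
  Rebuild:  f(f(b ⋆ c, a ⋆ b ⋆ c ⋆ d, f(b, b, d)), f(a ⋆ b ⋆ b, a ⋆ b ⋆ b ⋆ c, f(c, a, c)), f(f(c, d, a), b ⋆ b ⋆ c ⋆ c, f(c, a, b)))

Answer: no — f(f(b ⋆ c, a ⋆ b ⋆ c ⋆ d, f(b, b, d)), f(a ⋆ b ⋆ b ⋆ c, a ⋆ b ⋆ b, f(c, a, c)), f(f(c, d, a), b ⋆ b ⋆ c ⋆ c, f(c, a, b))) vs f(f(b ⋆ c, a ⋆ b ⋆ c ⋆ d, f(b, b, d)), f(a ⋆ b ⋆ b, a ⋆ b ⋆ b ⋆ c, f(c, a, c)), f(f(c, d, a), b ⋆ b ⋆ c ⋆ c, f(c, a, b)))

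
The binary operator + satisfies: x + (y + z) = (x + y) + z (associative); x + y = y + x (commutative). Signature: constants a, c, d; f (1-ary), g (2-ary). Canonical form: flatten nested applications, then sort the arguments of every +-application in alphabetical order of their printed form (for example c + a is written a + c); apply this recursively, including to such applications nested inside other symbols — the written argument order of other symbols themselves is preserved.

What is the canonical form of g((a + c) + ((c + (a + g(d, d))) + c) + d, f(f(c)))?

Answer: g(a + a + c + c + c + d + g(d, d), f(f(c)))

Derivation:
Descend into:  (a + c) + ((c + (a + g(d, d))) + c) + d
Un-nest:  a + c + c + a + g(d, d) + c + d
Sort:  a + a + c + c + c + d + g(d, d)
Put back:  g(a + a + c + c + c + d + g(d, d), f(f(c)))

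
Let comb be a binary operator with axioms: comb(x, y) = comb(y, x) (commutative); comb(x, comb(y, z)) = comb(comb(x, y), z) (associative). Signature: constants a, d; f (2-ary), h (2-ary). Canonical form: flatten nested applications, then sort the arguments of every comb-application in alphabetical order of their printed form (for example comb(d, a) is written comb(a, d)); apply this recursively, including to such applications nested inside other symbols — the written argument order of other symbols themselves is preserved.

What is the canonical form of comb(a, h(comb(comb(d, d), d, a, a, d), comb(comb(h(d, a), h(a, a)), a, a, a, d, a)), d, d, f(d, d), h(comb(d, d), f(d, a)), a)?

Inside:  h(comb(comb(d, d), d, a, a, d), comb(comb(h(d, a), h(a, a)), a, a, a, d, a))  →  h(comb(a, a, d, d, d, d), comb(a, a, a, a, d, h(a, a), h(d, a)))
Sort:  comb(a, a, d, d, f(d, d), h(comb(a, a, d, d, d, d), comb(a, a, a, a, d, h(a, a), h(d, a))), h(comb(d, d), f(d, a)))

Answer: comb(a, a, d, d, f(d, d), h(comb(a, a, d, d, d, d), comb(a, a, a, a, d, h(a, a), h(d, a))), h(comb(d, d), f(d, a)))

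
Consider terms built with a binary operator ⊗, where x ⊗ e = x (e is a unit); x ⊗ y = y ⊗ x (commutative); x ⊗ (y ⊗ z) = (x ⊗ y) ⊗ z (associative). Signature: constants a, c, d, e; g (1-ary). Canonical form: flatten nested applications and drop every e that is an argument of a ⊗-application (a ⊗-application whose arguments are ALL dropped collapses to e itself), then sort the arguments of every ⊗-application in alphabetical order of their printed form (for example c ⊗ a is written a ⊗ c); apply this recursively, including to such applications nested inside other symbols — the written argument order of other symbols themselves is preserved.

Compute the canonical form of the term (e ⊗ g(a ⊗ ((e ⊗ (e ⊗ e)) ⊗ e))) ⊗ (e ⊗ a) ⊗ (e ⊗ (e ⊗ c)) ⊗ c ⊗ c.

Un-nest:  e ⊗ g(a ⊗ ((e ⊗ (e ⊗ e)) ⊗ e)) ⊗ e ⊗ a ⊗ e ⊗ e ⊗ c ⊗ c ⊗ c
Simplify inside:  g(a ⊗ ((e ⊗ (e ⊗ e)) ⊗ e))  →  g(a)
Unit:  drop e (×4)
Sort arguments:  a ⊗ c ⊗ c ⊗ c ⊗ g(a)

Answer: a ⊗ c ⊗ c ⊗ c ⊗ g(a)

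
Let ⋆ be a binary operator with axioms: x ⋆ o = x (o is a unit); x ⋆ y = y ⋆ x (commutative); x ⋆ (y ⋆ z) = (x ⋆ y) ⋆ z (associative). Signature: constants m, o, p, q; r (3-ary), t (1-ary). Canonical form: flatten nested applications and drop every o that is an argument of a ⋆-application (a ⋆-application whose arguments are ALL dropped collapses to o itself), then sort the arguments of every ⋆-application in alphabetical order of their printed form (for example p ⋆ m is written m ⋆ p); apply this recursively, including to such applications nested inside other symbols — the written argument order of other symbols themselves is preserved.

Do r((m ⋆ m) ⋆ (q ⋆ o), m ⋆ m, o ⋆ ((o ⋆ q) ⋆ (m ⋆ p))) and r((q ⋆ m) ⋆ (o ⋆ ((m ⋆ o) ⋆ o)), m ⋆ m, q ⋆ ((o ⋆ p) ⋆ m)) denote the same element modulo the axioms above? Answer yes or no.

Answer: yes — both canonical forms are r(m ⋆ m ⋆ q, m ⋆ m, m ⋆ p ⋆ q)

Derivation:
Left:  r((m ⋆ m) ⋆ (q ⋆ o), m ⋆ m, o ⋆ ((o ⋆ q) ⋆ (m ⋆ p)))
  Focus inside:  o ⋆ ((o ⋆ q) ⋆ (m ⋆ p))
  Flatten:  o ⋆ o ⋆ q ⋆ m ⋆ p
  Units out:  drop o (×2)
  Sort:  m ⋆ p ⋆ q
  Put back:  r(m ⋆ m ⋆ q, m ⋆ m, m ⋆ p ⋆ q)
Right:  r((q ⋆ m) ⋆ (o ⋆ ((m ⋆ o) ⋆ o)), m ⋆ m, q ⋆ ((o ⋆ p) ⋆ m))
  Focus inside:  (q ⋆ m) ⋆ (o ⋆ ((m ⋆ o) ⋆ o))
  Flatten:  q ⋆ m ⋆ o ⋆ m ⋆ o ⋆ o
  Drop the unit:  drop o (×3)
  Sort arguments:  m ⋆ m ⋆ q
  Reassemble:  r(m ⋆ m ⋆ q, m ⋆ m, m ⋆ p ⋆ q)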